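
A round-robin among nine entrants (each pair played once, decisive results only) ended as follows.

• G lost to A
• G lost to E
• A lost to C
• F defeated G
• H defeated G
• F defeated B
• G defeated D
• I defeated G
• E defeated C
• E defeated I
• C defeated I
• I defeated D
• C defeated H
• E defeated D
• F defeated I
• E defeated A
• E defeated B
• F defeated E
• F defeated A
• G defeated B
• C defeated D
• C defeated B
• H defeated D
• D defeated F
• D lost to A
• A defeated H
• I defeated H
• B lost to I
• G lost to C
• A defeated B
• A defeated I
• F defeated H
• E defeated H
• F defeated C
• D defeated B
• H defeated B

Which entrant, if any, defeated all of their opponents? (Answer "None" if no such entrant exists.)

Highest win total is F with 7 (out of 8 possible).
F lost to D, so no entrant went undefeated.

None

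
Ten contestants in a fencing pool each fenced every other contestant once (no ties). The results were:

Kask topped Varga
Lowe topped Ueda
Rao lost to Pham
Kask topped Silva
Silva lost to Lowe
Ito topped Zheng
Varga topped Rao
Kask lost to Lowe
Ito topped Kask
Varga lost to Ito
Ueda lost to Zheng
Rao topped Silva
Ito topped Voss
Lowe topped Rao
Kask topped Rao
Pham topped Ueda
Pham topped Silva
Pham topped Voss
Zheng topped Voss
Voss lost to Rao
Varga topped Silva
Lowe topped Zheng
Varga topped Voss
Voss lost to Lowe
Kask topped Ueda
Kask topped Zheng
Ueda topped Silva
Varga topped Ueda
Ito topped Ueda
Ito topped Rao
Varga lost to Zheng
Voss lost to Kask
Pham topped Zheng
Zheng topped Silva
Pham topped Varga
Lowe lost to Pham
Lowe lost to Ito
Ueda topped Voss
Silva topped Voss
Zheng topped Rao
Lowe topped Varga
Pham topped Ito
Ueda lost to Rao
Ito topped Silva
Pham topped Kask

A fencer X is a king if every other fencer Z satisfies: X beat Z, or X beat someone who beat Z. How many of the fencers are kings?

Ueda cannot reach Zheng, Pham, Varga, Lowe, Ito, Kask, Rao in two steps.
Zheng cannot reach Pham, Lowe, Ito, Kask in two steps.
Pham reaches everyone (king).
Silva cannot reach Ueda, Zheng, Pham, Varga, Lowe, Ito, Kask, Rao in two steps.
Varga cannot reach Zheng, Pham, Lowe, Ito, Kask in two steps.
Lowe cannot reach Pham, Ito in two steps.
Ito cannot reach Pham in two steps.
Kask cannot reach Pham, Lowe, Ito in two steps.
Rao cannot reach Zheng, Pham, Varga, Lowe, Ito, Kask in two steps.
Voss cannot reach Ueda, Zheng, Pham, Silva, Varga, Lowe, Ito, Kask, Rao in two steps.
Kings: Pham — 1.

1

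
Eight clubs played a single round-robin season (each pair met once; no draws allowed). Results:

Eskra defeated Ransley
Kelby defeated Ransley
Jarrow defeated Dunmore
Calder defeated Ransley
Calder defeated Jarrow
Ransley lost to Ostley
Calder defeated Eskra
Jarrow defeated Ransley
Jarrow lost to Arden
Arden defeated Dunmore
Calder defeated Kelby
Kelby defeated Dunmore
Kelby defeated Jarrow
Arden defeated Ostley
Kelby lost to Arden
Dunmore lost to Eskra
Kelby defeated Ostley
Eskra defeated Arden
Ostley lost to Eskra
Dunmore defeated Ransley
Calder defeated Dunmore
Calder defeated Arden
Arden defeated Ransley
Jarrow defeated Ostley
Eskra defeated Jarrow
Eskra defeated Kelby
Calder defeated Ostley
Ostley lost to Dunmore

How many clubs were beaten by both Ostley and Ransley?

0

Ostley beat: Ransley.
Ransley beat: no one.
No one was beaten by both.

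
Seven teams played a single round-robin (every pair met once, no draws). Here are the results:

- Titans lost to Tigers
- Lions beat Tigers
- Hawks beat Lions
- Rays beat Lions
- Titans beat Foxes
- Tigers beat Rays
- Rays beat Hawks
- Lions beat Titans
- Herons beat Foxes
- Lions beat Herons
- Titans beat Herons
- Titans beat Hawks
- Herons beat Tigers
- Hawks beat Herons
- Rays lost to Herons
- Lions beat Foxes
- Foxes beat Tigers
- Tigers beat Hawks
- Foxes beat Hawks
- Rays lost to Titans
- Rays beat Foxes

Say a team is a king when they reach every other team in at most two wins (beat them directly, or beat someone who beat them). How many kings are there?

Lions reaches everyone (king).
Titans reaches everyone (king).
Foxes reaches everyone (king).
Rays reaches everyone (king).
Tigers reaches everyone (king).
Herons reaches everyone (king).
Hawks reaches everyone (king).
Kings: Lions, Titans, Foxes, Rays, Tigers, Herons, Hawks — 7.

7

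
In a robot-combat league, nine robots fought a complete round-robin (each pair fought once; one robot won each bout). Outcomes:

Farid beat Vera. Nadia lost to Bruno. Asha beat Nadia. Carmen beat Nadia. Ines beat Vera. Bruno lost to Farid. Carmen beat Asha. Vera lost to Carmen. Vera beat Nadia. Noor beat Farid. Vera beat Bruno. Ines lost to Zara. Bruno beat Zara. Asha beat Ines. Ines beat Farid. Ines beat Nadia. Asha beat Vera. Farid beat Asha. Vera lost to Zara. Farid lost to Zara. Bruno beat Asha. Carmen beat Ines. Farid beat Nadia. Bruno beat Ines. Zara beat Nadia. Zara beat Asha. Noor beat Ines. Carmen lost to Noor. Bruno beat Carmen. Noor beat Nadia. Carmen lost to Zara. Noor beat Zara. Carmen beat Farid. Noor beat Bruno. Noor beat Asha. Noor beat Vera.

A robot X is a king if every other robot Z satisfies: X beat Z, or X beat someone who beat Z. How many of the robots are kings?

1

Carmen cannot reach Zara, Noor in two steps.
Nadia cannot reach Carmen, Vera, Zara, Farid, Ines, Asha, Noor, Bruno in two steps.
Vera cannot reach Farid, Noor in two steps.
Zara cannot reach Noor in two steps.
Farid cannot reach Noor in two steps.
Ines cannot reach Carmen, Zara, Noor in two steps.
Asha cannot reach Carmen, Zara, Noor in two steps.
Noor reaches everyone (king).
Bruno cannot reach Noor in two steps.
Kings: Noor — 1.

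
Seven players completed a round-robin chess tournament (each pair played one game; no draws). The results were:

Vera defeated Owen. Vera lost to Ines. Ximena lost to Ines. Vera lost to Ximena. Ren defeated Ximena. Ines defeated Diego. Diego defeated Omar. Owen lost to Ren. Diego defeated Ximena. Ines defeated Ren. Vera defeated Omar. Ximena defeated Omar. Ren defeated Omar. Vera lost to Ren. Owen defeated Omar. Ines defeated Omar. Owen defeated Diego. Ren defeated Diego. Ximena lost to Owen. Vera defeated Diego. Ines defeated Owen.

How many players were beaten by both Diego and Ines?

Diego beat: Omar, Ximena.
Ines beat: Owen, Ren, Omar, Vera, Diego, Ximena.
Both beat: Omar, Ximena — 2.

2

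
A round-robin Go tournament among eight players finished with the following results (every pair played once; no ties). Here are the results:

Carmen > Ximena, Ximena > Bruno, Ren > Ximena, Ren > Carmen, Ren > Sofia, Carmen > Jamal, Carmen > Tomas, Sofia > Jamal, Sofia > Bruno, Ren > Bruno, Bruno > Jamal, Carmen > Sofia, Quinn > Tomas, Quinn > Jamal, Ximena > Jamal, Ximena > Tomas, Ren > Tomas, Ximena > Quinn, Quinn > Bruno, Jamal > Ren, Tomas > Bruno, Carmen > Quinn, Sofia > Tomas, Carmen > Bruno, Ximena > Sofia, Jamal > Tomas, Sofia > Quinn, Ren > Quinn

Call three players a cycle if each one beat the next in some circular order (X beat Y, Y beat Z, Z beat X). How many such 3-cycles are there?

6

Win totals: Quinn 3, Tomas 1, Ximena 5, Jamal 2, Sofia 4, Ren 6, Carmen 6, Bruno 1.
A player with w wins dominates both others in C(w,2) triples; summing gives 3 + 0 + 10 + 1 + 6 + 15 + 15 + 0 = 50 transitive triples.
Total triples C(8,3) = 56, so cyclic triples = 56 − 50 = 6.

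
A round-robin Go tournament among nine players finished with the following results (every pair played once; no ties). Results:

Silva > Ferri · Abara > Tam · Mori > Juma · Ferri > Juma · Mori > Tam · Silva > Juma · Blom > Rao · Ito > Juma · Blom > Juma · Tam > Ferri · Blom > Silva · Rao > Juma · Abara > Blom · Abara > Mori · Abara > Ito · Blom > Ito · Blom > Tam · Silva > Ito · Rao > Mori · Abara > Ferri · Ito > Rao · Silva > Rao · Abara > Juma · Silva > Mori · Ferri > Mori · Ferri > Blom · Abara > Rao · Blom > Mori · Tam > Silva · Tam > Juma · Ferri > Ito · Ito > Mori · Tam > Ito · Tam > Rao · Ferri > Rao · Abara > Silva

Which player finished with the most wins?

Win totals: Rao 2, Ferri 5, Juma 0, Ito 3, Mori 2, Blom 6, Tam 5, Abara 8, Silva 5.
Abara leads with 8 wins (next highest: 6).

Abara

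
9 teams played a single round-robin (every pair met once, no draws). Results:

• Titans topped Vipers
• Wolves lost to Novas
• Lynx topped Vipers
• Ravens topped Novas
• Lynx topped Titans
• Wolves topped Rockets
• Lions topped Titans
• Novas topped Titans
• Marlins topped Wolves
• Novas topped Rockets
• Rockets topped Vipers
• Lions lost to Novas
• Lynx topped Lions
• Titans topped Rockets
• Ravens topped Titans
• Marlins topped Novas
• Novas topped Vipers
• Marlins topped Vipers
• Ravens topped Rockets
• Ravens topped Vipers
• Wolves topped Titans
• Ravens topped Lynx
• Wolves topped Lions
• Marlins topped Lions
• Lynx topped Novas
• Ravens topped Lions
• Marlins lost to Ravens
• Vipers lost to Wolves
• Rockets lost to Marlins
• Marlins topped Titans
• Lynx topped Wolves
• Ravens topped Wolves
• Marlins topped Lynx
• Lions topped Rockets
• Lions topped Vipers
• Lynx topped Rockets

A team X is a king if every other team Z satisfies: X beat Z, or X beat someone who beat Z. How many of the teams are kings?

Titans cannot reach Lions, Wolves, Marlins, Ravens, Lynx, Novas in two steps.
Lions cannot reach Wolves, Marlins, Ravens, Lynx, Novas in two steps.
Wolves cannot reach Marlins, Ravens, Lynx, Novas in two steps.
Marlins cannot reach Ravens in two steps.
Ravens reaches everyone (king).
Rockets cannot reach Titans, Lions, Wolves, Marlins, Ravens, Lynx, Novas in two steps.
Lynx cannot reach Marlins, Ravens in two steps.
Vipers cannot reach Titans, Lions, Wolves, Marlins, Ravens, Rockets, Lynx, Novas in two steps.
Novas cannot reach Marlins, Ravens, Lynx in two steps.
Kings: Ravens — 1.

1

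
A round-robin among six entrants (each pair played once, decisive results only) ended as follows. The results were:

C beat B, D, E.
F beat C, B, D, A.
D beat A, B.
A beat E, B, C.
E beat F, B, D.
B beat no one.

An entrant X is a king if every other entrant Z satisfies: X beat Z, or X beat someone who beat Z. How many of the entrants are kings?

A reaches everyone (king).
B cannot reach A, C, D, E, F in two steps.
C reaches everyone (king).
D cannot reach F in two steps.
E reaches everyone (king).
F reaches everyone (king).
Kings: A, C, E, F — 4.

4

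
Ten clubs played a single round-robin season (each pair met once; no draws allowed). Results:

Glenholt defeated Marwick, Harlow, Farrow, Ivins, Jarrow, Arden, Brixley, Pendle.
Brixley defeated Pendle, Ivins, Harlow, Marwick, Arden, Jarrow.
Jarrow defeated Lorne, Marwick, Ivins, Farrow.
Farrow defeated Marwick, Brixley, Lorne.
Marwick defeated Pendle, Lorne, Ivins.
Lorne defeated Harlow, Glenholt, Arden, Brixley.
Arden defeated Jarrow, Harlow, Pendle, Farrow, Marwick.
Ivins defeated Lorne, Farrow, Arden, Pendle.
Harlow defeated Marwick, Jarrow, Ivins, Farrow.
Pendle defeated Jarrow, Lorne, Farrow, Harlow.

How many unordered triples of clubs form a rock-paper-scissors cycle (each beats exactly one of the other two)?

31

Win totals: Ivins 4, Farrow 3, Jarrow 4, Glenholt 8, Lorne 4, Marwick 3, Harlow 4, Arden 5, Brixley 6, Pendle 4.
A club with w wins dominates both others in C(w,2) triples; summing gives 6 + 3 + 6 + 28 + 6 + 3 + 6 + 10 + 15 + 6 = 89 transitive triples.
Total triples C(10,3) = 120, so cyclic triples = 120 − 89 = 31.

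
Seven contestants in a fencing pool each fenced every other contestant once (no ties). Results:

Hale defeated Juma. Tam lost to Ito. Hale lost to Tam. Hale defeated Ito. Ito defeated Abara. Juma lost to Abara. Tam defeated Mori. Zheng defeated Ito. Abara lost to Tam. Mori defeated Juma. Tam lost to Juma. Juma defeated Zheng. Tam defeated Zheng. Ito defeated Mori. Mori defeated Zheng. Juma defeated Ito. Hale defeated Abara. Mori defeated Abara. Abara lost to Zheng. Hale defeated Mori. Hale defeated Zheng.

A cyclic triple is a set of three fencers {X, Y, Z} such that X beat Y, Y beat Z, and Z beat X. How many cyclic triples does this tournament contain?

Win totals: Hale 5, Juma 3, Ito 3, Zheng 2, Abara 1, Tam 4, Mori 3.
A fencer with w wins dominates both others in C(w,2) triples; summing gives 10 + 3 + 3 + 1 + 0 + 6 + 3 = 26 transitive triples.
Total triples C(7,3) = 35, so cyclic triples = 35 − 26 = 9.

9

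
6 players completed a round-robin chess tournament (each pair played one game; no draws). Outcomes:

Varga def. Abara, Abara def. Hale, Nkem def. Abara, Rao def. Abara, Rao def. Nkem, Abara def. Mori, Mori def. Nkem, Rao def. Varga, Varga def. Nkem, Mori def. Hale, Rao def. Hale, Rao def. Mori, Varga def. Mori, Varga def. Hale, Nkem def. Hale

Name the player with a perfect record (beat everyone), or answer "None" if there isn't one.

Rao has 5 wins out of 5 opponents — a perfect record.

Rao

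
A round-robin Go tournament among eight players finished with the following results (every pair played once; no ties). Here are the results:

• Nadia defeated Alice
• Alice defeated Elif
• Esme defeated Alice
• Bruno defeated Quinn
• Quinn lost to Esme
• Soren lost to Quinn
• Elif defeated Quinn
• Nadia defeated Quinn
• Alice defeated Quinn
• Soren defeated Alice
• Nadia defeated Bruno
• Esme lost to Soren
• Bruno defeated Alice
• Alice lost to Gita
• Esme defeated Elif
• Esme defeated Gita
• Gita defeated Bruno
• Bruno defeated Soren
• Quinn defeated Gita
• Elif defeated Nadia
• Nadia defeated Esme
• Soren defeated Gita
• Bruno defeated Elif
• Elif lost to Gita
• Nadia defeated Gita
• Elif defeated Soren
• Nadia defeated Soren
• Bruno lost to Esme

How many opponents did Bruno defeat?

Bruno's results: beat Alice, Elif, Soren, Quinn; lost to Nadia, Esme, Gita.
That is 4 wins.

4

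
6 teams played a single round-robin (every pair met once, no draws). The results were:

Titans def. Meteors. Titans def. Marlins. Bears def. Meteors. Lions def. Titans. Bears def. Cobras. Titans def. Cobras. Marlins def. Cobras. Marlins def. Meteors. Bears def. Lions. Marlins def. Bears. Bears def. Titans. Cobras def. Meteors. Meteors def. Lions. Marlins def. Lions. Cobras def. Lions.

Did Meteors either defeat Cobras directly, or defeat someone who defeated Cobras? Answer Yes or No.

Meteors did not beat Cobras directly.
Meteors beat Lions, but each of them lost to Cobras. No two-step path.

No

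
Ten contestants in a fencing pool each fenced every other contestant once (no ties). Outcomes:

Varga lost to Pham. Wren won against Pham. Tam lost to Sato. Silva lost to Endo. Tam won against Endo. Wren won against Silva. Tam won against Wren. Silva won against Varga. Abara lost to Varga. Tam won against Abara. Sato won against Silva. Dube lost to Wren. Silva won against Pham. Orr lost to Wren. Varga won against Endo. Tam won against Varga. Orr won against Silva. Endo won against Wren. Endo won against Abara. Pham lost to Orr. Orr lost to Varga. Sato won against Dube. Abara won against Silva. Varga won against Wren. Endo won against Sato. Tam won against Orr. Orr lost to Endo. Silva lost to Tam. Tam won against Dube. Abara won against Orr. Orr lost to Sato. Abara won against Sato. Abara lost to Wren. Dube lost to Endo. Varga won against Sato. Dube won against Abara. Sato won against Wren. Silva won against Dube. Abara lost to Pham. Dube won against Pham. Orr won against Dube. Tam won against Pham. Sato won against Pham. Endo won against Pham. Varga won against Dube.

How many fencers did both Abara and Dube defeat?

Abara beat: Orr, Sato, Silva.
Dube beat: Abara, Pham.
No one was beaten by both.

0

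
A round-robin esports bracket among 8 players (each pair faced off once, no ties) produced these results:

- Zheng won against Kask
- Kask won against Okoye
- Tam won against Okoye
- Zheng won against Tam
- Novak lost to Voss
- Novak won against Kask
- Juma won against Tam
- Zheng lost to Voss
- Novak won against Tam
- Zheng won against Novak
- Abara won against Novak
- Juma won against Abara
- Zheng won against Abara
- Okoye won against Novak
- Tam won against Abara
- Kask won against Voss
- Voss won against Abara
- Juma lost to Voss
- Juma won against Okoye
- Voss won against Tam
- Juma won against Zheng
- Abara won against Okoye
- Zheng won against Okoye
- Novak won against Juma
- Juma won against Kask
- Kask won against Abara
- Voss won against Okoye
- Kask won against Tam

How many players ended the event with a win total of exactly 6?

1

Win totals: Voss 6, Zheng 5, Okoye 1, Novak 3, Tam 2, Abara 2, Kask 4, Juma 5.
Exactly 6: Voss — 1 player.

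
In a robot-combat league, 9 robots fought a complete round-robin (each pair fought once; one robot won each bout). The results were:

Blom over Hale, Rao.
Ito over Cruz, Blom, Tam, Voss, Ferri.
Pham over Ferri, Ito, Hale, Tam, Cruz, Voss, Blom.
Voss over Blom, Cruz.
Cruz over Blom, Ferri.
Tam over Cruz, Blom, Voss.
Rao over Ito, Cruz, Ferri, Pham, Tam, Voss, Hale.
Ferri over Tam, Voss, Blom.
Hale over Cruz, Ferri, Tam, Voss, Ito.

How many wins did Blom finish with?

Blom's results: beat Rao, Hale; lost to Cruz, Ferri, Ito, Pham, Tam, Voss.
That is 2 wins.

2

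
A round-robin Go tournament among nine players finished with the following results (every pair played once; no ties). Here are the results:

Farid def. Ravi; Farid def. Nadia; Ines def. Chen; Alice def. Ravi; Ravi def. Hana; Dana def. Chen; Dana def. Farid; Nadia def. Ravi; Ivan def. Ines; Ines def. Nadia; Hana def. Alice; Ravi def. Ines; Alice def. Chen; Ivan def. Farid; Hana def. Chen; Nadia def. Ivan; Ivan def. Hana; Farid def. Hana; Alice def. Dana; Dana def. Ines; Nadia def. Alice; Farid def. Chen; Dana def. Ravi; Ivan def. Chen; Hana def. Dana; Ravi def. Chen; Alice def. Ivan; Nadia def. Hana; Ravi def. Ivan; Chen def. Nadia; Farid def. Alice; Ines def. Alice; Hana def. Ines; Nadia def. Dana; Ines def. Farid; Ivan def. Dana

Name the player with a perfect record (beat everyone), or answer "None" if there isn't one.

None

Highest win total is Nadia with 5 (out of 8 possible).
Nadia lost to Farid, Ines, Chen, so no player went undefeated.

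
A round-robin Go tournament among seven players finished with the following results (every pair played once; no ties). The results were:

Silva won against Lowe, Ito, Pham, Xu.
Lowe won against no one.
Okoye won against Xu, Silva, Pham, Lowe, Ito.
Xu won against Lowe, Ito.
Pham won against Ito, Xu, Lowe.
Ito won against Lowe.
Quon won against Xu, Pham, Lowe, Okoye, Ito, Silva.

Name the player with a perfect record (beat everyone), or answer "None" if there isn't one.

Quon

Quon has 6 wins out of 6 opponents — a perfect record.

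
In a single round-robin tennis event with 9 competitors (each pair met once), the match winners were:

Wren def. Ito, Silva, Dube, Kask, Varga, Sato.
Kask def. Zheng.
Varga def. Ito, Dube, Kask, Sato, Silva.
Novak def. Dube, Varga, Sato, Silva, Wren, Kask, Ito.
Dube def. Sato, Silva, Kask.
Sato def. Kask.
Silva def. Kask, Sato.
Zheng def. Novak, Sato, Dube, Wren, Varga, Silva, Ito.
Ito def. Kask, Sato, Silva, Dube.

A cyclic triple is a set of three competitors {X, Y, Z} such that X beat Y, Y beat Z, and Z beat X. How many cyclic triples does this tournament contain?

7

Win totals: Dube 3, Novak 7, Varga 5, Sato 1, Kask 1, Zheng 7, Silva 2, Ito 4, Wren 6.
A competitor with w wins dominates both others in C(w,2) triples; summing gives 3 + 21 + 10 + 0 + 0 + 21 + 1 + 6 + 15 = 77 transitive triples.
Total triples C(9,3) = 84, so cyclic triples = 84 − 77 = 7.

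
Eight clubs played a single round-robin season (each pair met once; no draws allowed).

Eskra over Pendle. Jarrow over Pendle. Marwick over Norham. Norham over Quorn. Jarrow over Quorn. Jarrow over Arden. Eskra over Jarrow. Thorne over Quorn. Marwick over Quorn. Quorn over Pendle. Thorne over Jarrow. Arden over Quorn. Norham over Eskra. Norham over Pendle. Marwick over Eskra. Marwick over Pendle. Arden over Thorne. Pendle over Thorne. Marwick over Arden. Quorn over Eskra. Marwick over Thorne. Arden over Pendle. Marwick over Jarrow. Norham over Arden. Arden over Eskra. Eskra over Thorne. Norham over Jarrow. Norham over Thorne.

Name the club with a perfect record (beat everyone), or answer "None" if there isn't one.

Marwick

Marwick has 7 wins out of 7 opponents — a perfect record.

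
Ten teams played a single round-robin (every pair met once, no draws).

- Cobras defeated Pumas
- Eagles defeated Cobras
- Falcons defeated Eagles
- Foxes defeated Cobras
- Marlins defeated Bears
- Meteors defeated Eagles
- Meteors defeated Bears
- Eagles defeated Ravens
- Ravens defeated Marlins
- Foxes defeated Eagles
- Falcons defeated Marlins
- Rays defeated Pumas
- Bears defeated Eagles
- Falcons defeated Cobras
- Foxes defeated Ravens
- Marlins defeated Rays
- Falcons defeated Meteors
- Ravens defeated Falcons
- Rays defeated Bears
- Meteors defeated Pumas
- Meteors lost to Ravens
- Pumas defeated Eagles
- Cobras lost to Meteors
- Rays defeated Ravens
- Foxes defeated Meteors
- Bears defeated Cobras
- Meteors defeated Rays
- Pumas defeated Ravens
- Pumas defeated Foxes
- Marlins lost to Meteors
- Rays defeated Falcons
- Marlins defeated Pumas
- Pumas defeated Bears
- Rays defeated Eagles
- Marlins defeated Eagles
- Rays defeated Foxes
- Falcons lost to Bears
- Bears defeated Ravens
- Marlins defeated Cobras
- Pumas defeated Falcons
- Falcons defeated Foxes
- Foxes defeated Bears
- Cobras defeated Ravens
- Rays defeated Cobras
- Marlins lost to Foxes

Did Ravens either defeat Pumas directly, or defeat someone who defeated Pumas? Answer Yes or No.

Yes

Ravens did not beat Pumas directly.
Ravens beat Marlins, Meteors, Falcons. Of those, Marlins beat Pumas.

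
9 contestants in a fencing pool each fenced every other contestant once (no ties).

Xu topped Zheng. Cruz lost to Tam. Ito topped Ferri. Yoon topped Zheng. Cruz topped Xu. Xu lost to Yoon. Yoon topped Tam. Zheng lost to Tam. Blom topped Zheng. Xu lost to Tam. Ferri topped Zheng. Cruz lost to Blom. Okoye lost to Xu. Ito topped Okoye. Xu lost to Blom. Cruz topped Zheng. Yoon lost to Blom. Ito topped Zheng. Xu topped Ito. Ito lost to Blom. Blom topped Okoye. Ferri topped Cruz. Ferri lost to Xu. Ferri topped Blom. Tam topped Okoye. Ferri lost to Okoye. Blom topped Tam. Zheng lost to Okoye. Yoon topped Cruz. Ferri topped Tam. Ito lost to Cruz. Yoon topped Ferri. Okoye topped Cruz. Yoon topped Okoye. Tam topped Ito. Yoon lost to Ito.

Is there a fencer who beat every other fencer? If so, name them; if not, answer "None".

None

Highest win total is Blom with 7 (out of 8 possible).
Blom lost to Ferri, so no fencer went undefeated.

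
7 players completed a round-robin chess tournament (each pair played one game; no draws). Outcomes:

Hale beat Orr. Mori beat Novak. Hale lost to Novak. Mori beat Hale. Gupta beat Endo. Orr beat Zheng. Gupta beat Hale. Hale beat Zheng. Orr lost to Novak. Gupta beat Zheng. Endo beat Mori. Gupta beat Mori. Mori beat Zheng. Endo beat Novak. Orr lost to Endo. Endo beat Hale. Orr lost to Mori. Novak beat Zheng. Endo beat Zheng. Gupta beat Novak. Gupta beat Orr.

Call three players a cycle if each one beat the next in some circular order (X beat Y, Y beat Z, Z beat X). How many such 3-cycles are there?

Win totals: Mori 4, Zheng 0, Hale 2, Gupta 6, Novak 3, Endo 5, Orr 1.
A player with w wins dominates both others in C(w,2) triples; summing gives 6 + 0 + 1 + 15 + 3 + 10 + 0 = 35 transitive triples.
Total triples C(7,3) = 35, so cyclic triples = 35 − 35 = 0.

0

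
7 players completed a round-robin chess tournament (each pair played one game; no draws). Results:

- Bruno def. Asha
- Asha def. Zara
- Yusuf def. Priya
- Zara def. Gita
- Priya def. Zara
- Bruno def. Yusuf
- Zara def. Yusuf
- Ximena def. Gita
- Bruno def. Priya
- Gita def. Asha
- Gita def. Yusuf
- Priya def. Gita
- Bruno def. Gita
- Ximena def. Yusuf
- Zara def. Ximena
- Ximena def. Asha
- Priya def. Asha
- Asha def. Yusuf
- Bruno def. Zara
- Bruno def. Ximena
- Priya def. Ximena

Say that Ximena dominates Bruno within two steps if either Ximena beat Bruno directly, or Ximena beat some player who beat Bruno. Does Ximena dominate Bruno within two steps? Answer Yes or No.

Ximena did not beat Bruno directly.
Ximena beat Asha, Gita, Yusuf, but each of them lost to Bruno. No two-step path.

No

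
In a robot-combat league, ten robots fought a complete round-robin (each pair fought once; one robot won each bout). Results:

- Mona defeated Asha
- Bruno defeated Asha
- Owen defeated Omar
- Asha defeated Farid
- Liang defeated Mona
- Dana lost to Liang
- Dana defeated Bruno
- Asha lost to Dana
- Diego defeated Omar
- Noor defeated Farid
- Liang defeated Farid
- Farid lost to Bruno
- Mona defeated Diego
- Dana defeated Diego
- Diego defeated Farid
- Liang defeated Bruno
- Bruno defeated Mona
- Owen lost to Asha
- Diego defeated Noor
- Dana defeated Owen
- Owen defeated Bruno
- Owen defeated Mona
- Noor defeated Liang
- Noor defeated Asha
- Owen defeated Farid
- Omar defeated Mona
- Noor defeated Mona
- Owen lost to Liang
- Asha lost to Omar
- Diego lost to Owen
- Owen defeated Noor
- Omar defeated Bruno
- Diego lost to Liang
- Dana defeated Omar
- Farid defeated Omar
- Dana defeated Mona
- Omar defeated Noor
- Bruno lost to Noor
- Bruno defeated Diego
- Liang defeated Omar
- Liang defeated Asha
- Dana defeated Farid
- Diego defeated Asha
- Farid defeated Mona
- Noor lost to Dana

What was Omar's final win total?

4

Omar's results: beat Bruno, Mona, Noor, Asha; lost to Owen, Farid, Dana, Diego, Liang.
That is 4 wins.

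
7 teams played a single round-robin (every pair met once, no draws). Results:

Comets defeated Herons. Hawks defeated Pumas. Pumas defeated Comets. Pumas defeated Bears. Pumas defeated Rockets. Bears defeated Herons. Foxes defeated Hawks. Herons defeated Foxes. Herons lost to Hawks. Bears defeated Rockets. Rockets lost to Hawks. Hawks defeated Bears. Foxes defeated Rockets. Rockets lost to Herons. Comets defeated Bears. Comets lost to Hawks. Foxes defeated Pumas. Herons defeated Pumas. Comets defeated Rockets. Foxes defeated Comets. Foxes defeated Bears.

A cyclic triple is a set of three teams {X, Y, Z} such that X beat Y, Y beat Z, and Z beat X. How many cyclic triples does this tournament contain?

5

Win totals: Pumas 3, Herons 3, Rockets 0, Bears 2, Comets 3, Hawks 5, Foxes 5.
A team with w wins dominates both others in C(w,2) triples; summing gives 3 + 3 + 0 + 1 + 3 + 10 + 10 = 30 transitive triples.
Total triples C(7,3) = 35, so cyclic triples = 35 − 30 = 5.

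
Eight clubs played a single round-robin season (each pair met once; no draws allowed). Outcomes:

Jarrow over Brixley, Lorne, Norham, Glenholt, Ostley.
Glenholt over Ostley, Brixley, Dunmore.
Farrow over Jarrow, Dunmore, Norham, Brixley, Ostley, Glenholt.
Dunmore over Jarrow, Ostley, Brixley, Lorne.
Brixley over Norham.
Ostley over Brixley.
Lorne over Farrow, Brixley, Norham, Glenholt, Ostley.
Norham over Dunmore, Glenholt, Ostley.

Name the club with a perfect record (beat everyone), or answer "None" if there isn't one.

None

Highest win total is Farrow with 6 (out of 7 possible).
Farrow lost to Lorne, so no club went undefeated.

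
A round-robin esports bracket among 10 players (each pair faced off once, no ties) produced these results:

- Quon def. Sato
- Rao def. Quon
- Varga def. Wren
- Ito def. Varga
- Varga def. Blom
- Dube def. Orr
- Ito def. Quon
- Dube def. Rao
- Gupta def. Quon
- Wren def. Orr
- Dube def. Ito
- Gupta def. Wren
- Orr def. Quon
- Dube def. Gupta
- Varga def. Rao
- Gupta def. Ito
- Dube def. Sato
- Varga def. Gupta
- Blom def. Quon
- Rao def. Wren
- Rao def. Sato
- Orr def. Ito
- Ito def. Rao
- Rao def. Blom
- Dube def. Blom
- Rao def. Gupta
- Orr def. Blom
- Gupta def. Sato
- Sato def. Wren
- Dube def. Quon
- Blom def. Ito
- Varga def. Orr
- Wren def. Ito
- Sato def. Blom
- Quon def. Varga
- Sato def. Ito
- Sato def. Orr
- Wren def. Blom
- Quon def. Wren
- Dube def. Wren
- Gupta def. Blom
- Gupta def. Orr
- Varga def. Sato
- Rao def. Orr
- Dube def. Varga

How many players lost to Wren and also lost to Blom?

Wren beat: Orr, Ito, Blom.
Blom beat: Quon, Ito.
Both beat: Ito — 1.

1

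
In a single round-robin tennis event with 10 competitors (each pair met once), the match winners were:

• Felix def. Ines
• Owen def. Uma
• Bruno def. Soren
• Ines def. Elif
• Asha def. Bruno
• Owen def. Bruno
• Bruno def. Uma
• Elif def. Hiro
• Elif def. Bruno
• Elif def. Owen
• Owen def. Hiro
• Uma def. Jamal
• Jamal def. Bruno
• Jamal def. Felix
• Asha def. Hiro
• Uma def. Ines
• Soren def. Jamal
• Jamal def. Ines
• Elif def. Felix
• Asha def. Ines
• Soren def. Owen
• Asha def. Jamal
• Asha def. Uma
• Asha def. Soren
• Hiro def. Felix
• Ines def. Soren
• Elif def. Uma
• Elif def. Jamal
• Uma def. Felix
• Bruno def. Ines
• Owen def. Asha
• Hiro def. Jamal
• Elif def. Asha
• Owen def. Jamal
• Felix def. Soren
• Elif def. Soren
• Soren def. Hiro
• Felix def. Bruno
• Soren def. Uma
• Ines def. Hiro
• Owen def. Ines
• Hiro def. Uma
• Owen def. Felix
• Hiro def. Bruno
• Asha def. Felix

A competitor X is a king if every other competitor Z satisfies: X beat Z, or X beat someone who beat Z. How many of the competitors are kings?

4

Ines reaches everyone (king).
Owen reaches everyone (king).
Elif reaches everyone (king).
Felix cannot reach Asha in two steps.
Soren cannot reach Elif in two steps.
Uma cannot reach Owen, Asha in two steps.
Asha reaches everyone (king).
Jamal cannot reach Owen, Asha in two steps.
Bruno cannot reach Asha in two steps.
Hiro cannot reach Owen, Elif, Asha in two steps.
Kings: Ines, Owen, Elif, Asha — 4.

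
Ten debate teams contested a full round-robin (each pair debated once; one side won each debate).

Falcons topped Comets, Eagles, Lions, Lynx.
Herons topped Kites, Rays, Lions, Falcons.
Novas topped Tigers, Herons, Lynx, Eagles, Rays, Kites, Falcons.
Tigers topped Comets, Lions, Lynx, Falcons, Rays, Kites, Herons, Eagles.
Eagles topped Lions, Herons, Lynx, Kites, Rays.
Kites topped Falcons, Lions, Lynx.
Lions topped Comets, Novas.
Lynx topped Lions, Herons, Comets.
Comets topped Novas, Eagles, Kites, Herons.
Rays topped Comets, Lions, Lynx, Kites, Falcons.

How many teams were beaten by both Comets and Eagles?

2

Comets beat: Novas, Herons, Eagles, Kites.
Eagles beat: Lions, Rays, Herons, Kites, Lynx.
Both beat: Herons, Kites — 2.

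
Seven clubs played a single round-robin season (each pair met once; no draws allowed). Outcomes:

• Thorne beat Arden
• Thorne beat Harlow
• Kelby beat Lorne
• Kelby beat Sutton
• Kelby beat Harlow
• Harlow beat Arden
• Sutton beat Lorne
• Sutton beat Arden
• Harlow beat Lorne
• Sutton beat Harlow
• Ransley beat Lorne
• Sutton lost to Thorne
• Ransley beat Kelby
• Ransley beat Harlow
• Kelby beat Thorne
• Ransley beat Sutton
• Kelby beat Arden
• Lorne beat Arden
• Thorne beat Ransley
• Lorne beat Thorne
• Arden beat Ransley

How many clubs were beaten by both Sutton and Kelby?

Sutton beat: Lorne, Arden, Harlow.
Kelby beat: Lorne, Thorne, Arden, Sutton, Harlow.
Both beat: Lorne, Arden, Harlow — 3.

3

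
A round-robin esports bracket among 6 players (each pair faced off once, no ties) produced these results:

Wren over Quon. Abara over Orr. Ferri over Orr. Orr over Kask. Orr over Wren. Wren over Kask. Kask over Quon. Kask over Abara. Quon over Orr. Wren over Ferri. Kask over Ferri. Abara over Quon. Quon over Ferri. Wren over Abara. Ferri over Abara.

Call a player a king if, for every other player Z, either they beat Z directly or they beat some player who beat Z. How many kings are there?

Abara reaches everyone (king).
Orr reaches everyone (king).
Ferri reaches everyone (king).
Wren reaches everyone (king).
Kask cannot reach Wren in two steps.
Quon reaches everyone (king).
Kings: Abara, Orr, Ferri, Wren, Quon — 5.

5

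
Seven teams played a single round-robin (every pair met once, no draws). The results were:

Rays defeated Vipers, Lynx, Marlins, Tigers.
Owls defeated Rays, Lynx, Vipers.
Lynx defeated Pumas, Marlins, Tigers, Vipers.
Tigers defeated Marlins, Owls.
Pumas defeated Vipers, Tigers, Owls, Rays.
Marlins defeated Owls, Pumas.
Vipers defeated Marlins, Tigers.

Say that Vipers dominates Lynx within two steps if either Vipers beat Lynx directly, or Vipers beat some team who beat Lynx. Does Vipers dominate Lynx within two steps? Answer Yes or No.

No

Vipers did not beat Lynx directly.
Vipers beat Tigers, Marlins, but each of them lost to Lynx. No two-step path.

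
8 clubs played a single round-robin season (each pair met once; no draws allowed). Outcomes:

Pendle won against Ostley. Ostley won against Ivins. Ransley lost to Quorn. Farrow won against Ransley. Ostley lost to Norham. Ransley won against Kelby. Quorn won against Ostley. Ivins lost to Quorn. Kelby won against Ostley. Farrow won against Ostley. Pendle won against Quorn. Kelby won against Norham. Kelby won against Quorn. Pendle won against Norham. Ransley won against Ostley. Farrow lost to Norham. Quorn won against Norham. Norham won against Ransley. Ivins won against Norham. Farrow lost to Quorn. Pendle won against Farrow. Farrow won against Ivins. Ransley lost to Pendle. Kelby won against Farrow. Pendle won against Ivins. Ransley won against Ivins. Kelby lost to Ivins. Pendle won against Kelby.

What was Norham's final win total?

3

Norham's results: beat Ostley, Farrow, Ransley; lost to Kelby, Ivins, Quorn, Pendle.
That is 3 wins.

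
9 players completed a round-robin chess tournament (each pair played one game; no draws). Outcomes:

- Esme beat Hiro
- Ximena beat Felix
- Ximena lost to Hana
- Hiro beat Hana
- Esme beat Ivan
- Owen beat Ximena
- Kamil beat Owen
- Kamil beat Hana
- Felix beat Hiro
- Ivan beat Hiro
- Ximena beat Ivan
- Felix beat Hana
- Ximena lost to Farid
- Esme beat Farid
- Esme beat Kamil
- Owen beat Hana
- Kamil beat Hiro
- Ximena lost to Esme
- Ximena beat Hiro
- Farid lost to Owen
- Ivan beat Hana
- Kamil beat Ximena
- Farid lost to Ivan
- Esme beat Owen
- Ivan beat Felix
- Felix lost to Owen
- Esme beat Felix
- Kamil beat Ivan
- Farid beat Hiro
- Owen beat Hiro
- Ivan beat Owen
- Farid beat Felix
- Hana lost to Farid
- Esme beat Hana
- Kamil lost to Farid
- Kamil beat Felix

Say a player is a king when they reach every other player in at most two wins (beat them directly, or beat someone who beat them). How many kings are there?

Kamil cannot reach Esme in two steps.
Esme reaches everyone (king).
Owen cannot reach Esme in two steps.
Farid cannot reach Esme in two steps.
Ivan cannot reach Esme in two steps.
Hana cannot reach Kamil, Esme, Owen, Farid in two steps.
Hiro cannot reach Kamil, Esme, Owen, Farid, Ivan, Felix in two steps.
Ximena cannot reach Kamil, Esme in two steps.
Felix cannot reach Kamil, Esme, Owen, Farid, Ivan in two steps.
Kings: Esme — 1.

1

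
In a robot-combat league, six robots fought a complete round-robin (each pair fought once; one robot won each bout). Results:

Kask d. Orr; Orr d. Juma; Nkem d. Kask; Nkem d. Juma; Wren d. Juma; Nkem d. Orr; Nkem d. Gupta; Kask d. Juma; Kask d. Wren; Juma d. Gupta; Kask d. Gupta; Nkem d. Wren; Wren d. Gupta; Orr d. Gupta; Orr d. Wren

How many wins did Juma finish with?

1

Juma's results: beat Gupta; lost to Nkem, Wren, Kask, Orr.
That is 1 win.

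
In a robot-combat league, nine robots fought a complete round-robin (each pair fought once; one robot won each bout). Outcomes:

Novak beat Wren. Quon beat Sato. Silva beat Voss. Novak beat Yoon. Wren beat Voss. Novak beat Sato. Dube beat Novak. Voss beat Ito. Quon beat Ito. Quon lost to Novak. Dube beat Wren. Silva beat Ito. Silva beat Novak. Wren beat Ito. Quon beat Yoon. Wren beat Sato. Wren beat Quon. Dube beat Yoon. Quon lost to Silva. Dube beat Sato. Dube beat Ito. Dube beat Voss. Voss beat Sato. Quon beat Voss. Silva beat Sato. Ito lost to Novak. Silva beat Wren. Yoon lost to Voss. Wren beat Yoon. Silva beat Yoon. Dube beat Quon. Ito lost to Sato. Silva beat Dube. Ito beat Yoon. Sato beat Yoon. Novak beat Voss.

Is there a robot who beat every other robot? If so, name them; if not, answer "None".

Silva has 8 wins out of 8 opponents — a perfect record.

Silva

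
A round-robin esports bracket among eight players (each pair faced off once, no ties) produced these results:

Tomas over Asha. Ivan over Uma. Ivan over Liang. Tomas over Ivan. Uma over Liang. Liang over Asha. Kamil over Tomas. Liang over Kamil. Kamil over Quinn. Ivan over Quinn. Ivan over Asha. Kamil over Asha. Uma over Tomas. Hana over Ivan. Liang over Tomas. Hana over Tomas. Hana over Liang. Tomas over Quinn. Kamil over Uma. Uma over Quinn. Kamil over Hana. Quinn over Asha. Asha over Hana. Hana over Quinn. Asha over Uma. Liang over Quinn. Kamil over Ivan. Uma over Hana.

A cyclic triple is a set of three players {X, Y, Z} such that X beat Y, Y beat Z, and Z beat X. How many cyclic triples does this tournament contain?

Win totals: Liang 4, Ivan 4, Tomas 3, Hana 4, Quinn 1, Kamil 6, Uma 4, Asha 2.
A player with w wins dominates both others in C(w,2) triples; summing gives 6 + 6 + 3 + 6 + 0 + 15 + 6 + 1 = 43 transitive triples.
Total triples C(8,3) = 56, so cyclic triples = 56 − 43 = 13.

13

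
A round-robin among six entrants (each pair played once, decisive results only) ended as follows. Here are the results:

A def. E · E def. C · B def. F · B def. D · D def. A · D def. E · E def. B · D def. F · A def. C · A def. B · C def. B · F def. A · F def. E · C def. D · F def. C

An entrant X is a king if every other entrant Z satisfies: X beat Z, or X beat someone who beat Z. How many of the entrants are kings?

A reaches everyone (king).
B reaches everyone (king).
C reaches everyone (king).
D reaches everyone (king).
E cannot reach A in two steps.
F reaches everyone (king).
Kings: A, B, C, D, F — 5.

5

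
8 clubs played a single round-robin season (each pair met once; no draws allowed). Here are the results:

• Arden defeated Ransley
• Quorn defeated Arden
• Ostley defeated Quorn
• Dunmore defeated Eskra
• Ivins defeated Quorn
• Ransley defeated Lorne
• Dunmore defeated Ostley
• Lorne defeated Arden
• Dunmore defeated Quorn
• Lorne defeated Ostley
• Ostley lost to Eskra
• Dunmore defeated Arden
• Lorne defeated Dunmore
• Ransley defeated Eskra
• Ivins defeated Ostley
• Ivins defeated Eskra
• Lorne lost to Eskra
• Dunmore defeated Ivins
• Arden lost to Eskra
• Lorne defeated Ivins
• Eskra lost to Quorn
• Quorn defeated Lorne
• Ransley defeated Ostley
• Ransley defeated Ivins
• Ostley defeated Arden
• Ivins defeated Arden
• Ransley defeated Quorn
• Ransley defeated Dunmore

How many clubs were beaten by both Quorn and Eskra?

Quorn beat: Eskra, Lorne, Arden.
Eskra beat: Lorne, Arden, Ostley.
Both beat: Lorne, Arden — 2.

2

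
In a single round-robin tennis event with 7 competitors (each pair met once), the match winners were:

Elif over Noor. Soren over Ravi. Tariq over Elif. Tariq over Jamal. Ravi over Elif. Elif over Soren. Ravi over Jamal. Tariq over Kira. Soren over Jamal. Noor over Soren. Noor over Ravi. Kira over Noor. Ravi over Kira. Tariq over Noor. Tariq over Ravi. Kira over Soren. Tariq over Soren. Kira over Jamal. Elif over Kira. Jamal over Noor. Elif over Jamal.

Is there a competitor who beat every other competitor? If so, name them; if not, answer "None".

Tariq has 6 wins out of 6 opponents — a perfect record.

Tariq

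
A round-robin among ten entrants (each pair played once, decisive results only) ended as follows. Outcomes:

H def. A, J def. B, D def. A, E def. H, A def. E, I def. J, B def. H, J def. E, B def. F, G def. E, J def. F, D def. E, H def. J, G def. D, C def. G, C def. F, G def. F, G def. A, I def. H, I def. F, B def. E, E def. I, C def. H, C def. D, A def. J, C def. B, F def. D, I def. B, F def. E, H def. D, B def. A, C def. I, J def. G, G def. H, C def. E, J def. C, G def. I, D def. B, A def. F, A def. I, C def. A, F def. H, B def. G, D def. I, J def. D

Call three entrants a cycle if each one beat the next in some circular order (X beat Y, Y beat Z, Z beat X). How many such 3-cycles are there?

27

Win totals: A 4, B 5, C 8, D 4, E 2, F 3, G 6, H 3, I 4, J 6.
An entrant with w wins dominates both others in C(w,2) triples; summing gives 6 + 10 + 28 + 6 + 1 + 3 + 15 + 3 + 6 + 15 = 93 transitive triples.
Total triples C(10,3) = 120, so cyclic triples = 120 − 93 = 27.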